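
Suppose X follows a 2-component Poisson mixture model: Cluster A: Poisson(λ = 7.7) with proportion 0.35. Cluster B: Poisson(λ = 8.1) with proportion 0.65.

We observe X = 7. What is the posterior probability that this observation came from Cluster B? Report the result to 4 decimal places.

0.6396

Apply Bayes' rule: the posterior for each component is proportional to its prior times its likelihood at x.
Poisson probabilities:
  p_A = e^(−7.7)·7.7^7/7! = 0.144191
  p_B = e^(−8.1)·8.1^7/7! = 0.137778
Prior × likelihood for each component:
  w_A·p_A = 0.35 × 0.144191 = 0.0504667
  w_B·p_B = 0.65 × 0.137778 = 0.0895556
Marginal: 0.0504667 + 0.0895556 = 0.140022
Responsibility of Cluster B: 0.0895556 / 0.140022 ≈ 0.6396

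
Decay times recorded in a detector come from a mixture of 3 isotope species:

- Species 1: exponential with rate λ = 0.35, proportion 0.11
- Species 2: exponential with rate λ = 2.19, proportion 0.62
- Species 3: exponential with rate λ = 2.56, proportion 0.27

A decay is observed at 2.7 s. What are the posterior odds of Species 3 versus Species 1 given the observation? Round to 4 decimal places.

0.0460

Only the two components matter; the odds are (π_i f_i(x)) / (π_j f_j(x)).
Component likelihoods at x = 2.7 s:
  L_1 = 0.35·e^(−0.35·2.7) = 0.35·e^(−0.9450) = 0.136038
  L_2 = 2.19·e^(−2.19·2.7) = 2.19·e^(−5.9130) = 0.0059219
  L_3 = 2.56·e^(−2.56·2.7) = 2.56·e^(−6.9120) = 0.00254916
0.000688272 / 0.0149642 ≈ 0.0460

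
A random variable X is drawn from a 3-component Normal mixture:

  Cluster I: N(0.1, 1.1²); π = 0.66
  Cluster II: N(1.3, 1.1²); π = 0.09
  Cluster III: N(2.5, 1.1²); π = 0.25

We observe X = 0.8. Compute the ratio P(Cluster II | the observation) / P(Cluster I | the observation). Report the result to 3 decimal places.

0.151

Only the two components matter; the odds are (w_i f_i(x)) / (w_j f_j(x)).
Component likelihoods at x = 0.8:
  f_I = 0.296198
  f_II = 0.327079
  f_III = 0.109869
Posterior odds = (w_II·f_II) / (w_I·f_I) = (0.09·0.327079) / (0.66·0.296198) = 0.0294371 / 0.19549 ≈ 0.151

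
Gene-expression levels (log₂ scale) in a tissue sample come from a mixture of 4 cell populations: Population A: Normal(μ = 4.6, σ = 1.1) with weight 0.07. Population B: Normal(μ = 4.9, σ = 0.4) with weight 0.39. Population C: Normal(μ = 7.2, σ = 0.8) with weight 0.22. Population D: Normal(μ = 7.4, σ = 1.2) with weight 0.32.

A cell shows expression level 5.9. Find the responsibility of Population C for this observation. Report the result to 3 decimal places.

0.272

By Bayes' theorem, P(k | x) = π_k f_k(x) / Σ_j π_j f_j(x).
Component likelihoods at x = 5.9:
  L_A = 0.180397
  L_B = 0.0438208
  L_C = 0.133173
  L_D = 0.152208
Unnormalised posteriors:
  π_A·L_A = 0.07 × 0.180397 = 0.0126278
  π_B·L_B = 0.39 × 0.0438208 = 0.0170901
  π_C·L_C = 0.22 × 0.133173 = 0.029298
  π_D·L_D = 0.32 × 0.152208 = 0.0487064
Marginal: 0.0126278 + 0.0170901 + 0.029298 + 0.0487064 = 0.107722
Responsibility of Population C: 0.029298 / 0.107722 ≈ 0.272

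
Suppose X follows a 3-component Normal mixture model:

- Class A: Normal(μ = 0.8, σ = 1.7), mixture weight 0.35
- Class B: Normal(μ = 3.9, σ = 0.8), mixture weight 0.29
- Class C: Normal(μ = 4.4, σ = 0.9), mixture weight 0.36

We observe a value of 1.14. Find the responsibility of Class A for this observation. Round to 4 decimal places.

0.9926

Posterior ∝ prior × likelihood, so P(k | x) ∝ w_k f_k(x); normalise over all components.
Component likelihoods at x = 1.14:
  L_A = (1/(1.7·√(2π)))·exp(−(1.14−0.8)²/(2·1.7²)) = 0.234672·exp(-0.02000) = 0.230025
  L_B = (1/(0.8·√(2π)))·exp(−(1.14−3.9)²/(2·0.8²)) = 0.498678·exp(-5.95125) = 0.00129785
  L_C = (1/(0.9·√(2π)))·exp(−(1.14−4.4)²/(2·0.9²)) = 0.443269·exp(-6.56025) = 0.000627464
Prior × likelihood for each component:
  w_A·L_A = 0.35 × 0.230025 = 0.0805088
  w_B·L_B = 0.29 × 0.00129785 = 0.000376377
  w_C·L_C = 0.36 × 0.000627464 = 0.000225887
Sum: 0.0805088 + 0.000376377 + 0.000225887 = 0.0811111
P(Class A | 1.14) ≈ 0.9926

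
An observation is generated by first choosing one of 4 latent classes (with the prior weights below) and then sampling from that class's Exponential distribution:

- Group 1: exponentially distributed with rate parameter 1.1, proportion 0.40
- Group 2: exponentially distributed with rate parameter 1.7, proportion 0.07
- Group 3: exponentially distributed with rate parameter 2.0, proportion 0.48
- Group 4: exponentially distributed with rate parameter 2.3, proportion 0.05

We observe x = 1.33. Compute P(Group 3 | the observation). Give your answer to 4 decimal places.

Posterior ∝ prior × likelihood, so P(k | x) ∝ w_k f_k(x); normalise over all components.
Component likelihoods at x = 1.33:
  p_1 = 0.254695
  p_2 = 0.177219
  p_3 = 0.139896
  p_4 = 0.10795
Unnormalised posteriors:
  w_1·p_1 = 0.40 × 0.254695 = 0.101878
  w_2·p_2 = 0.07 × 0.177219 = 0.0124053
  w_3·p_3 = 0.48 × 0.139896 = 0.0671503
  w_4·p_4 = 0.05 × 0.10795 = 0.00539748
Sum: 0.101878 + 0.0124053 + 0.0671503 + 0.00539748 = 0.186831
P(Group 3 | the observation) = 0.0671503 / 0.186831 ≈ 0.3594

0.3594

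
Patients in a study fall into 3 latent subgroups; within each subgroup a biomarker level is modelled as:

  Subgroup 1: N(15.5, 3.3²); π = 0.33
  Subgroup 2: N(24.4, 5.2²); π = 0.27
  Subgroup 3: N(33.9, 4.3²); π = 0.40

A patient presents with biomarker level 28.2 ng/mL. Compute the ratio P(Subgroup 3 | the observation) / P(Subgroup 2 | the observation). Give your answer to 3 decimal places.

0.972

Posterior odds = (P(Z=i) f_i(x)) / (P(Z=j) f_j(x)); the normalising sum cancels.
Evaluate each component's likelihood at the observed value:
  L_1 = 7.34961e-05
  L_2 = 0.0587415
  L_3 = 0.038537
Posterior odds = (P(Z=3)·L_3) / (P(Z=2)·L_2) = (0.40·0.038537) / (0.27·0.0587415) = 0.0154148 / 0.0158602 ≈ 0.972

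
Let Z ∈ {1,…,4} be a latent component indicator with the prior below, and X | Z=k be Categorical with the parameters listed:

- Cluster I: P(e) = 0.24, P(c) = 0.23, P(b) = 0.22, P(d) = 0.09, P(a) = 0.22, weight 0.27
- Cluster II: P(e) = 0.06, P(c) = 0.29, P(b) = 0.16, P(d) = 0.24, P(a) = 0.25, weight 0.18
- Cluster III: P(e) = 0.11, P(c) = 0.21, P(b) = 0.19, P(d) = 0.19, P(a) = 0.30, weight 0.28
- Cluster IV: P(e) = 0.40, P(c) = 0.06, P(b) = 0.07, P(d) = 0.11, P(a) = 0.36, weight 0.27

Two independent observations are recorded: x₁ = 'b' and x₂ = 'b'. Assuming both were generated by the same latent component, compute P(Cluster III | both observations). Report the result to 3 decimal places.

0.347

Apply Bayes' rule: the posterior for each component is proportional to its prior times its likelihood at x.
Since both observations come from the same component, the likelihood for component k is f_k(x₁)·f_k(x₂).
  L_I = [P(b | comp) = 0.22] × [0.22] = 0.0484
  L_II = [P(b | comp) = 0.16] × [0.16] = 0.0256
  L_III = [P(b | comp) = 0.19] × [0.19] = 0.0361
  L_IV = [P(b | comp) = 0.07] × [0.07] = 0.0049
Multiply by the mixture weights:
  π_I·L_I = 0.27 × 0.0484 = 0.013068
  π_II·L_II = 0.18 × 0.0256 = 0.004608
  π_III·L_III = 0.28 × 0.0361 = 0.010108
  π_IV·L_IV = 0.27 × 0.0049 = 0.001323
Evidence: 0.013068 + 0.004608 + 0.010108 + 0.001323 = 0.029107
P(Cluster III | x₁,x₂) = 0.010108 / 0.029107 ≈ 0.347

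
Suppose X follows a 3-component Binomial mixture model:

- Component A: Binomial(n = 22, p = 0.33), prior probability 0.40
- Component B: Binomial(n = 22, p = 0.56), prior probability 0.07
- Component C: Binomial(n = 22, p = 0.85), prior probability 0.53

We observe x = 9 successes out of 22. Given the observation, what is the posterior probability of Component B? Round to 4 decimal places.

Posterior ∝ prior × likelihood, so P(k | x) ∝ π_k f_k(x); normalise over all components.
Binomial probabilities:
  p_A = C(22,9)·0.33^9·0.67^13 = 497420·4.64115e-05·0.00548242 = 0.126567
  p_B = C(22,9)·0.56^9·0.44^13 = 497420·0.00541617·2.31678e-05 = 0.0624166
  p_C = C(22,9)·0.85^9·0.15^13 = 497420·0.231617·1.9462e-11 = 2.24223e-06
Multiply by the mixture weights:
  π_A·p_A = 0.40 × 0.126567 = 0.0506269
  π_B·p_B = 0.07 × 0.0624166 = 0.00436916
  π_C·p_C = 0.53 × 2.24223e-06 = 1.18838e-06
Denominator: 0.0506269 + 0.00436916 + 1.18838e-06 = 0.0549972
Responsibility of Component B: 0.00436916 / 0.0549972 ≈ 0.0794

0.0794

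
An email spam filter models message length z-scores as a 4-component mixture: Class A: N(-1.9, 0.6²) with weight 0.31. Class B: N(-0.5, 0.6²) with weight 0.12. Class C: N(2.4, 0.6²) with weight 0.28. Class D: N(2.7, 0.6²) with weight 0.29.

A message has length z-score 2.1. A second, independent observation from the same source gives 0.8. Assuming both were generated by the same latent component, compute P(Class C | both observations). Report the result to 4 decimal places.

By Bayes' theorem, P(k | x) = π_k f_k(x) / Σ_j π_j f_j(x).
Since both observations come from the same component, the likelihood for component k is f_k(x₁)·f_k(x₂).
  p_A = [(1/(0.6·√(2π)))·exp(−(2.1−-1.9)²/(2·0.6²)) = 0.664904·exp(-22.22222) = 1.48515e-10] × [2.66396e-05] = 3.95638e-15
  p_B = [(1/(0.6·√(2π)))·exp(−(2.1−-0.5)²/(2·0.6²)) = 0.664904·exp(-9.38889) = 5.56181e-05] × [0.0635877] = 3.53663e-06
  p_C = [(1/(0.6·√(2π)))·exp(−(2.1−2.4)²/(2·0.6²)) = 0.664904·exp(-0.12500) = 0.586776] × [0.0189933] = 0.0111448
  p_D = [(1/(0.6·√(2π)))·exp(−(2.1−2.7)²/(2·0.6²)) = 0.664904·exp(-0.50000) = 0.403285] × [0.00441829] = 0.00178183
Multiply by the mixture weights:
  π_A·p_A = 0.31 × 3.95638e-15 = 1.22648e-15
  π_B·p_B = 0.12 × 3.53663e-06 = 4.24395e-07
  π_C·p_C = 0.28 × 0.0111448 = 0.00312055
  π_D·p_D = 0.29 × 0.00178183 = 0.000516731
Sum: 1.22648e-15 + 4.24395e-07 + 0.00312055 + 0.000516731 = 0.0036377
P(Class C | x) ≈ 0.8578

0.8578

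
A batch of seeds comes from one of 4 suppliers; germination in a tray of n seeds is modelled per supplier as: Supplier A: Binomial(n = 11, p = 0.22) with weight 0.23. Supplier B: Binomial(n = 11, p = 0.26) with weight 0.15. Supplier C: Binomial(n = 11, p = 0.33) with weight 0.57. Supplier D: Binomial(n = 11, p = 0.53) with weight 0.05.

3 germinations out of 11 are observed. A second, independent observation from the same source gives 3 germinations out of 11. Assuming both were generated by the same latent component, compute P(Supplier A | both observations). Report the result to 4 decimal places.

0.2349

The responsibility of component k is P(Z=k) f_k(x) divided by Σ_j P(Z=j) f_j(x).
Since both observations come from the same component, the likelihood for component k is f_k(x₁)·f_k(x₂).
  p_A = [C(11,3)·0.22^3·0.78^8 = 165·0.010648·0.137011 = 0.240718] × [0.240718] = 0.0579452
  p_B = [C(11,3)·0.26^3·0.74^8 = 165·0.017576·0.0899195 = 0.26077] × [0.26077] = 0.068001
  p_C = [C(11,3)·0.33^3·0.67^8 = 165·0.035937·0.0406068 = 0.240782] × [0.240782] = 0.057976
  p_D = [C(11,3)·0.53^3·0.47^8 = 165·0.148877·0.00238113 = 0.0584917] × [0.0584917] = 0.00342128
Weight by the priors:
  P(Z=A)·p_A = 0.23 × 0.0579452 = 0.0133274
  P(Z=B)·p_B = 0.15 × 0.068001 = 0.0102002
  P(Z=C)·p_C = 0.57 × 0.057976 = 0.0330463
  P(Z=D)·p_D = 0.05 × 0.00342128 = 0.000171064
Normaliser: 0.0133274 + 0.0102002 + 0.0330463 + 0.000171064 = 0.0567449
Responsibility of Supplier A: 0.0133274 / 0.0567449 ≈ 0.2349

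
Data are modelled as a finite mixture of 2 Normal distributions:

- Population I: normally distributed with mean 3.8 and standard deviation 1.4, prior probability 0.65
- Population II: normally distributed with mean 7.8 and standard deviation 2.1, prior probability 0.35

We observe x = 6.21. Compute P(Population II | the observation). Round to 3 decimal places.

Posterior ∝ prior × likelihood, so P(k | x) ∝ P(Z=k) f_k(x); normalise over all components.
Component likelihoods at x = 6.21:
  L_I = (1/(1.4·√(2π)))·exp(−(6.21−3.8)²/(2·1.4²)) = 0.284959·exp(-1.48166) = 0.0647599
  L_II = (1/(2.1·√(2π)))·exp(−(6.21−7.8)²/(2·2.1²)) = 0.189973·exp(-0.28663) = 0.142629
Unnormalised posteriors:
  P(Z=I)·L_I = 0.65 × 0.0647599 = 0.0420939
  P(Z=II)·L_II = 0.35 × 0.142629 = 0.0499201
Evidence: 0.0420939 + 0.0499201 = 0.0920141
Responsibility of Population II: 0.0499201 / 0.0920141 ≈ 0.543

0.543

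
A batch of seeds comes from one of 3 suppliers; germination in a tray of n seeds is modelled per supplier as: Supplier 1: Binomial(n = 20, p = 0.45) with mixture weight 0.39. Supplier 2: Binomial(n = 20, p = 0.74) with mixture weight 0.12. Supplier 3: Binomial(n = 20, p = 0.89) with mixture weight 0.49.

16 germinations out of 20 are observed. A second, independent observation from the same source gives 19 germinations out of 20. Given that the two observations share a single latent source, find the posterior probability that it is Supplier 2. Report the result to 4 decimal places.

0.0275

Apply Bayes' rule: the posterior for each component is proportional to its prior times its likelihood at x.
Since both observations come from the same component, the likelihood for component k is f_k(x₁)·f_k(x₂).
  L_1 = [C(20,16)·0.45^16·0.55^4 = 4845·2.82748e-06·0.0915063 = 0.00125356] × [2.8342e-06] = 3.55284e-09
  L_2 = [C(20,16)·0.74^16·0.26^4 = 4845·0.00808551·0.00456976 = 0.179017] × [0.0170375] = 0.00305001
  L_3 = [C(20,16)·0.89^16·0.11^4 = 4845·0.154967·0.00014641 = 0.109927] × [0.240344] = 0.0264203
Unnormalised posteriors:
  P(Z=1)·L_1 = 0.39 × 3.55284e-09 = 1.38561e-09
  P(Z=2)·L_2 = 0.12 × 0.00305001 = 0.000366001
  P(Z=3)·L_3 = 0.49 × 0.0264203 = 0.0129459
Sum: 1.38561e-09 + 0.000366001 + 0.0129459 = 0.0133119
Responsibility of Supplier 2: 0.000366001 / 0.0133119 ≈ 0.0275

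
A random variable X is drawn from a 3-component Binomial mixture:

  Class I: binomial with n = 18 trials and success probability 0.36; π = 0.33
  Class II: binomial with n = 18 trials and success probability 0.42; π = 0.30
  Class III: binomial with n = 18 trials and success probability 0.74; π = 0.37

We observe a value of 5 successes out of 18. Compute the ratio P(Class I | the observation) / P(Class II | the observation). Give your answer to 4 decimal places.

Since P(k|x) ∝ π_k f_k(x), the posterior odds are π_i f_i(x) / (π_j f_j(x)).
Component likelihoods at x = 5 successes out of 18:
  f_I = C(18,5)·0.36^5·0.64^13 = 8568·0.00604662·0.00302231 = 0.156578
  f_II = C(18,5)·0.42^5·0.58^13 = 8568·0.0130691·0.000840551 = 0.0941217
  f_III = C(18,5)·0.74^5·0.26^13 = 8568·0.221901·2.48115e-08 = 4.71728e-05
0.0516708 / 0.0282365 ≈ 1.8299

1.8299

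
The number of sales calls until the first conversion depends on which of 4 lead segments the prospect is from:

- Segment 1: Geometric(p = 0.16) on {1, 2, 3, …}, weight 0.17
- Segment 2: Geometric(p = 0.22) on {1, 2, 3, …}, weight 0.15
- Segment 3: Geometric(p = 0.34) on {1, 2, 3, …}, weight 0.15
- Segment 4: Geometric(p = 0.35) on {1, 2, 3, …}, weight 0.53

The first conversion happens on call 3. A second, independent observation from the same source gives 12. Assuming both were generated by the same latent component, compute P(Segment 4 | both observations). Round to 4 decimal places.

0.2272

By Bayes' theorem, P(k | x) = π_k f_k(x) / Σ_j π_j f_j(x).
Since both observations come from the same component, the likelihood for component k is f_k(x₁)·f_k(x₂).
  L_1 = [0.16·(1−0.16)^2 = 0.16·0.7056 = 0.112896] × [0.0235067] = 0.00265382
  L_2 = [0.22·(1−0.22)^2 = 0.22·0.6084 = 0.133848] × [0.0143042] = 0.00191459
  L_3 = [0.34·(1−0.34)^2 = 0.34·0.4356 = 0.148104] × [0.00351935] = 0.00052123
  L_4 = [0.35·(1−0.35)^2 = 0.35·0.4225 = 0.147875] × [0.00306277] = 0.000452908
Weight by the priors:
  π_1·L_1 = 0.17 × 0.00265382 = 0.000451149
  π_2·L_2 = 0.15 × 0.00191459 = 0.000287188
  π_3·L_3 = 0.15 × 0.00052123 = 7.81844e-05
  π_4·L_4 = 0.53 × 0.000452908 = 0.000240041
Marginal: 0.000451149 + 0.000287188 + 7.81844e-05 + 0.000240041 = 0.00105656
P(Segment 4 | x₁, x₂) ≈ 0.2272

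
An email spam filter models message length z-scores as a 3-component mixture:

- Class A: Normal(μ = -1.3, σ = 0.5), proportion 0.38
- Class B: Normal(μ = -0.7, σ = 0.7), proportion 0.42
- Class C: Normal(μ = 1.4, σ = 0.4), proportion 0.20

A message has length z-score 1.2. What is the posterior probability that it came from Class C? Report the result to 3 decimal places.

By Bayes' theorem, P(k | x) = P(Z=k) f_k(x) / Σ_j P(Z=j) f_j(x).
Component likelihoods at x = 1.2:
  p_A = (1/(0.5·√(2π)))·exp(−(1.2−-1.3)²/(2·0.5²)) = 0.797885·exp(-12.50000) = 2.97344e-06
  p_B = (1/(0.7·√(2π)))·exp(−(1.2−-0.7)²/(2·0.7²)) = 0.569918·exp(-3.68367) = 0.0143223
  p_C = (1/(0.4·√(2π)))·exp(−(1.2−1.4)²/(2·0.4²)) = 0.997356·exp(-0.12500) = 0.880163
Weight by the priors:
  P(Z=A)·p_A = 0.38 × 2.97344e-06 = 1.12991e-06
  P(Z=B)·p_B = 0.42 × 0.0143223 = 0.00601537
  P(Z=C)·p_C = 0.20 × 0.880163 = 0.176033
Marginal: 1.12991e-06 + 0.00601537 + 0.176033 = 0.182049
P(Class C | 1.2) ≈ 0.967

0.967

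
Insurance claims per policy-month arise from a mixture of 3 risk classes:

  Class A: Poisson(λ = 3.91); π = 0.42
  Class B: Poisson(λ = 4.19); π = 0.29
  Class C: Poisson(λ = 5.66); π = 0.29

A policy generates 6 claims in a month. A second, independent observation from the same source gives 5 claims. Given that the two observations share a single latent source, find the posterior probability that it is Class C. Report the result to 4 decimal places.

0.3981

By Bayes' theorem, P(k | x) = π_k f_k(x) / Σ_j π_j f_j(x).
Since both observations come from the same component, the likelihood for component k is f_k(x₁)·f_k(x₂).
  p_A = [e^(−3.91)·3.91^6/6! = 0.0994573] × [0.15262] = 0.0151792
  p_B = [e^(−4.19)·4.19^6/6! = 0.11383] × [0.163003] = 0.0185546
  p_C = [e^(−5.66)·5.66^6/6! = 0.159023] × [0.168575] = 0.0268073
Multiply by the mixture weights:
  π_A·p_A = 0.42 × 0.0151792 = 0.00637525
  π_B·p_B = 0.29 × 0.0185546 = 0.00538085
  π_C·p_C = 0.29 × 0.0268073 = 0.00777412
Normaliser: 0.00637525 + 0.00538085 + 0.00777412 = 0.0195302
Responsibility of Class C: 0.00777412 / 0.0195302 ≈ 0.3981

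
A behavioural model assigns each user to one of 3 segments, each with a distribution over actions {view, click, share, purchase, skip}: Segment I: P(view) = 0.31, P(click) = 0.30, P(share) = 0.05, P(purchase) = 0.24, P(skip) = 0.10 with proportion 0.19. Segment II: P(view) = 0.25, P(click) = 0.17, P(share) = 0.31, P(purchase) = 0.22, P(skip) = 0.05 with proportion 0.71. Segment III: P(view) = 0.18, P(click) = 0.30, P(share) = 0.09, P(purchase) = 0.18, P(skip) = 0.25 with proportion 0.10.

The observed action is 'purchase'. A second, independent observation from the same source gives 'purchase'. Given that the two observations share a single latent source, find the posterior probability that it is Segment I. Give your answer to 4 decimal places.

0.2254

Posterior ∝ prior × likelihood, so P(k | x) ∝ π_k f_k(x); normalise over all components.
Since both observations come from the same component, the likelihood for component k is f_k(x₁)·f_k(x₂).
  L_I = [P(purchase | comp) = 0.24] × [0.24] = 0.0576
  L_II = [P(purchase | comp) = 0.22] × [0.22] = 0.0484
  L_III = [P(purchase | comp) = 0.18] × [0.18] = 0.0324
Prior × likelihood for each component:
  π_I·L_I = 0.19 × 0.0576 = 0.010944
  π_II·L_II = 0.71 × 0.0484 = 0.034364
  π_III·L_III = 0.10 × 0.0324 = 0.00324
Denominator: 0.010944 + 0.034364 + 0.00324 = 0.048548
P(Segment I | x) = 0.010944 / 0.048548 ≈ 0.2254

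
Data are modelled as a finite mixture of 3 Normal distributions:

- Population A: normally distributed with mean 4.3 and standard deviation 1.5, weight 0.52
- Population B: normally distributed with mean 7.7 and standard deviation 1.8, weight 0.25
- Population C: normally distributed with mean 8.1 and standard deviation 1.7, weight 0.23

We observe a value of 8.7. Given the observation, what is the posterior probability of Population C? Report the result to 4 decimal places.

Apply Bayes' rule: the posterior for each component is proportional to its prior times its likelihood at x.
Normal densities:
  f_A = (1/(1.5·√(2π)))·exp(−(8.7−4.3)²/(2·1.5²)) = 0.265962·exp(-4.30222) = 0.0036007
  f_B = (1/(1.8·√(2π)))·exp(−(8.7−7.7)²/(2·1.8²)) = 0.221635·exp(-0.15432) = 0.18994
  f_C = (1/(1.7·√(2π)))·exp(−(8.7−8.1)²/(2·1.7²)) = 0.234672·exp(-0.06228) = 0.220502
Multiply by the mixture weights:
  π_A·f_A = 0.52 × 0.0036007 = 0.00187237
  π_B·f_B = 0.25 × 0.18994 = 0.047485
  π_C·f_C = 0.23 × 0.220502 = 0.0507154
Normaliser: 0.00187237 + 0.047485 + 0.0507154 = 0.100073
So the posterior for Population C is 0.0507154 / 0.100073 ≈ 0.5068.

0.5068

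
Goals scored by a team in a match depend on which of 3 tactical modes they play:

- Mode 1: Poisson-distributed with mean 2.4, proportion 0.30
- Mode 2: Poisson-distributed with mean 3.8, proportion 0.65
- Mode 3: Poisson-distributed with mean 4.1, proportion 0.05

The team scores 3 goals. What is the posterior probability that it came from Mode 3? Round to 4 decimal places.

Posterior ∝ prior × likelihood, so P(k | x) ∝ π_k f_k(x); normalise over all components.
Evaluate each component's likelihood at the observed value:
  p_1 = e^(−2.4)·2.4^3/3! = 0.209014
  p_2 = e^(−3.8)·3.8^3/3! = 0.204588
  p_3 = e^(−4.1)·4.1^3/3! = 0.190368
Weight by the priors:
  π_1·p_1 = 0.30 × 0.209014 = 0.0627042
  π_2·p_2 = 0.65 × 0.204588 = 0.132982
  π_3·p_3 = 0.05 × 0.190368 = 0.00951838
Denominator: 0.0627042 + 0.132982 + 0.00951838 = 0.205205
So the posterior for Mode 3 is 0.00951838 / 0.205205 ≈ 0.0464.

0.0464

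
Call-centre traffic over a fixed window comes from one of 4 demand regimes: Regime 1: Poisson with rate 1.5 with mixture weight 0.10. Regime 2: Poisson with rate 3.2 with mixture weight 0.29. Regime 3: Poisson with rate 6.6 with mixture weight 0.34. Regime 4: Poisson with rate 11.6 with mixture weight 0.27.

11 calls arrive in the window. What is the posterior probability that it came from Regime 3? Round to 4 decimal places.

By Bayes' theorem, P(k | x) = P(Z=k) f_k(x) / Σ_j P(Z=j) f_j(x).
Poisson probabilities:
  f_1 = 4.83511e-07
  f_2 = 0.000367919
  f_3 = 0.0352764
  f_4 = 0.117508
Prior × likelihood for each component:
  P(Z=1)·f_1 = 0.10 × 4.83511e-07 = 4.83511e-08
  P(Z=2)·f_2 = 0.29 × 0.000367919 = 0.000106696
  P(Z=3)·f_3 = 0.34 × 0.0352764 = 0.011994
  P(Z=4)·f_4 = 0.27 × 0.117508 = 0.0317271
Normaliser: 4.83511e-08 + 0.000106696 + 0.011994 + 0.0317271 = 0.0438278
P(Regime 3 | data) ≈ 0.2737

0.2737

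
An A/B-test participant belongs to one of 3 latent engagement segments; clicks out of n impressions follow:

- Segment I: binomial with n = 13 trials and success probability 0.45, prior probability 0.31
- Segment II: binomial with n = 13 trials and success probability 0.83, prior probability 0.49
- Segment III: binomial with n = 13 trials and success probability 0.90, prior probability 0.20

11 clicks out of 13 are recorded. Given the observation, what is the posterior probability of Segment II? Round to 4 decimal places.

P(component k | x) = π_k·f_k(x) / marginal(x), where marginal(x) = Σ_j π_j·f_j(x).
Binomial probabilities:
  p_I = C(13,11)·0.45^11·0.55^2 = 78·0.000153228·0.3025 = 0.00361541
  p_II = C(13,11)·0.83^11·0.17^2 = 78·0.128783·0.0289 = 0.290303
  p_III = C(13,11)·0.90^11·0.10^2 = 78·0.313811·0.01 = 0.244772
Multiply by the mixture weights:
  π_I·p_I = 0.31 × 0.00361541 = 0.00112078
  π_II·p_II = 0.49 × 0.290303 = 0.142248
  π_III·p_III = 0.20 × 0.244772 = 0.0489545
Denominator: 0.00112078 + 0.142248 + 0.0489545 = 0.192324
Responsibility of Segment II: 0.142248 / 0.192324 ≈ 0.7396

0.7396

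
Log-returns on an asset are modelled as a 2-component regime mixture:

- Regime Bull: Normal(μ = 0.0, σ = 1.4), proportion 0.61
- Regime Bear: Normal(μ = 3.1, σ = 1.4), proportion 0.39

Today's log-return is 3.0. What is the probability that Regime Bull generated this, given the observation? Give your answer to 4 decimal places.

0.1363

Apply Bayes' rule: the posterior for each component is proportional to its prior times its likelihood at x.
Component likelihoods at x = 3.0:
  p_Bull = (1/(1.4·√(2π)))·exp(−(3.0−0.0)²/(2·1.4²)) = 0.284959·exp(-2.29592) = 0.0286865
  p_Bear = (1/(1.4·√(2π)))·exp(−(3.0−3.1)²/(2·1.4²)) = 0.284959·exp(-0.00255) = 0.284233
Multiply by the mixture weights:
  w_Bull·p_Bull = 0.61 × 0.0286865 = 0.0174988
  w_Bear·p_Bear = 0.39 × 0.284233 = 0.110851
Evidence: 0.0174988 + 0.110851 = 0.12835
So the posterior for Regime Bull is 0.0174988 / 0.12835 ≈ 0.1363.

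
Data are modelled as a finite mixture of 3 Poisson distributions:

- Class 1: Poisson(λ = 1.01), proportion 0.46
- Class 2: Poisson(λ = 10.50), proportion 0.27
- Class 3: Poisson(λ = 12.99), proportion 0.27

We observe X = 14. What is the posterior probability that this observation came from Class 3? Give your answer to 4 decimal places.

0.6199

Apply Bayes' rule: the posterior for each component is proportional to its prior times its likelihood at x.
Poisson probabilities:
  f_1 = 4.80235e-12
  f_2 = 0.0625388
  f_3 = 0.102008
Multiply by the mixture weights:
  π_1·f_1 = 0.46 × 4.80235e-12 = 2.20908e-12
  π_2·f_2 = 0.27 × 0.0625388 = 0.0168855
  π_3·f_3 = 0.27 × 0.102008 = 0.0275422
Evidence: 2.20908e-12 + 0.0168855 + 0.0275422 = 0.0444277
P(Class 3 | 14) = 0.0275422 / 0.0444277 ≈ 0.6199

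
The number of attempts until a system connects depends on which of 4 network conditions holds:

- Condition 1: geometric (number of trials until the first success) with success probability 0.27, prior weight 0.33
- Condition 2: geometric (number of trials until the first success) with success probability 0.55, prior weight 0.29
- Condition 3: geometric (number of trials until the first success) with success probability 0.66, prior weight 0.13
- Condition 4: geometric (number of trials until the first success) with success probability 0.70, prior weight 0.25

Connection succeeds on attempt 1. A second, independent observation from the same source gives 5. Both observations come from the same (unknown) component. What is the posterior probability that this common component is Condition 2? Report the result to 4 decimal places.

0.2954

The responsibility of component k is π_k f_k(x) divided by Σ_j π_j f_j(x).
Since both observations come from the same component, the likelihood for component k is f_k(x₁)·f_k(x₂).
  L_1 = [0.27] × [0.0766753] = 0.0207023
  L_2 = [0.55] × [0.0225534] = 0.0124044
  L_3 = [0.66] × [0.00881982] = 0.00582108
  L_4 = [0.7] × [0.00567] = 0.003969
Prior × likelihood for each component:
  π_1·L_1 = 0.33 × 0.0207023 = 0.00683176
  π_2·L_2 = 0.29 × 0.0124044 = 0.00359727
  π_3·L_3 = 0.13 × 0.00582108 = 0.00075674
  π_4·L_4 = 0.25 × 0.003969 = 0.00099225
Sum: 0.00683176 + 0.00359727 + 0.00075674 + 0.00099225 = 0.012178
So the posterior for Condition 2 is 0.00359727 / 0.012178 ≈ 0.2954.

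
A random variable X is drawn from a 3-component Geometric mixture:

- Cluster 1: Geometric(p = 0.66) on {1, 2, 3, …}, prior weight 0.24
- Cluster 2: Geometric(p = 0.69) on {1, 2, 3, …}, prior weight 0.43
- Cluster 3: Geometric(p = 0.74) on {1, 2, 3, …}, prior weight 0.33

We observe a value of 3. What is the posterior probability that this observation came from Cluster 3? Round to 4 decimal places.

0.2607

By Bayes' theorem, P(k | x) = π_k f_k(x) / Σ_j π_j f_j(x).
Component likelihoods at x = 3:
  L_1 = 0.076296
  L_2 = 0.066309
  L_3 = 0.050024
Prior × likelihood for each component:
  π_1·L_1 = 0.24 × 0.076296 = 0.018311
  π_2·L_2 = 0.43 × 0.066309 = 0.0285129
  π_3·L_3 = 0.33 × 0.050024 = 0.0165079
Normaliser: 0.018311 + 0.0285129 + 0.0165079 = 0.0633318
P(Cluster 3 | data) = 0.0165079 / 0.0633318 ≈ 0.2607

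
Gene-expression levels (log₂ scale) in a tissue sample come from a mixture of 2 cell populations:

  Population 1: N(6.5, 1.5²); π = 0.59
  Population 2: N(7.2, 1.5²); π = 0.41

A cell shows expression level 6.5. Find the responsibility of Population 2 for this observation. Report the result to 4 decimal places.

By Bayes' theorem, P(k | x) = π_k f_k(x) / Σ_j π_j f_j(x).
Evaluate each component's likelihood at the observed value:
  L_1 = 0.265962
  L_2 = 0.238522
Prior × likelihood for each component:
  π_1·L_1 = 0.59 × 0.265962 = 0.156917
  π_2·L_2 = 0.41 × 0.238522 = 0.0977941
Normaliser: 0.156917 + 0.0977941 = 0.254711
Responsibility of Population 2: 0.0977941 / 0.254711 ≈ 0.3839

0.3839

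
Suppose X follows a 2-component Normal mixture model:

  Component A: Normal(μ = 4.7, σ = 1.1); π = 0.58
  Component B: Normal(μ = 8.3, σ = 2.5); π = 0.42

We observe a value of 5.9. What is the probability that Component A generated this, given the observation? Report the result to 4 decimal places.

Apply Bayes' rule: the posterior for each component is proportional to its prior times its likelihood at x.
Evaluate each component's likelihood at the observed value:
  f_A = 0.20003
  f_B = 0.100658
Weight by the priors:
  π_A·f_A = 0.58 × 0.20003 = 0.116017
  π_B·f_B = 0.42 × 0.100658 = 0.0422762
Evidence: 0.116017 + 0.0422762 = 0.158293
So the posterior for Component A is 0.116017 / 0.158293 ≈ 0.7329.

0.7329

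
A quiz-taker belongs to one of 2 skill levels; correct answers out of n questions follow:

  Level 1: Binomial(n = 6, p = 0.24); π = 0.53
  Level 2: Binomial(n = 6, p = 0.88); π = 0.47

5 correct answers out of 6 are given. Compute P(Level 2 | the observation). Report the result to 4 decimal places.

0.9893

P(component k | x) = w_k·f_k(x) / marginal(x), where marginal(x) = Σ_j w_j·f_j(x).
Binomial probabilities:
  p_1 = C(6,5)·0.24^5·0.76^1 = 6·0.000796262·0.76 = 0.00363096
  p_2 = C(6,5)·0.88^5·0.12^1 = 6·0.527732·0.12 = 0.379967
Multiply by the mixture weights:
  w_1·p_1 = 0.53 × 0.00363096 = 0.00192441
  w_2·p_2 = 0.47 × 0.379967 = 0.178584
Normaliser: 0.00192441 + 0.178584 = 0.180509
P(Level 2 | the observation) ≈ 0.9893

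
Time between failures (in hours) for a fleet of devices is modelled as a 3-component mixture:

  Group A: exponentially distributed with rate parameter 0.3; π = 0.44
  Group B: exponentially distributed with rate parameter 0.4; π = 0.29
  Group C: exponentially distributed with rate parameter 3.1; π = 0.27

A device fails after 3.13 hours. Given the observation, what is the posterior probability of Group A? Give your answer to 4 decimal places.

0.6084

P(component k | x) = w_k·f_k(x) / marginal(x), where marginal(x) = Σ_j w_j·f_j(x).
Evaluate each component's likelihood at the observed value:
  f_A = 0.3·e^(−0.3·3.13) = 0.3·e^(−0.9390) = 0.117306
  f_B = 0.4·e^(−0.4·3.13) = 0.4·e^(−1.2520) = 0.114373
  f_C = 3.1·e^(−3.1·3.13) = 3.1·e^(−9.7030) = 0.00018941
Unnormalised posteriors:
  w_A·f_A = 0.44 × 0.117306 = 0.0516145
  w_B·f_B = 0.29 × 0.114373 = 0.0331682
  w_C·f_C = 0.27 × 0.00018941 = 5.11406e-05
Denominator: 0.0516145 + 0.0331682 + 5.11406e-05 = 0.0848338
So the posterior for Group A is 0.0516145 / 0.0848338 ≈ 0.6084.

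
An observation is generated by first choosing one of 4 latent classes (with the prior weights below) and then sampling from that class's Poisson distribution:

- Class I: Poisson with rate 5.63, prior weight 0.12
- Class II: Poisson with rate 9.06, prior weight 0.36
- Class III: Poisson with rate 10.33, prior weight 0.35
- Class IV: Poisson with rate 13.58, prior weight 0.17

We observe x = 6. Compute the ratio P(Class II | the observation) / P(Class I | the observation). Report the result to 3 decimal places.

Since P(k|x) ∝ w_k f_k(x), the posterior odds are w_i f_i(x) / (w_j f_j(x)).
Evaluate each component's likelihood at the observed value:
  p_I = e^(−5.63)·5.63^6/6! = 0.158723
  p_II = e^(−9.06)·9.06^6/6! = 0.0892748
  p_III = e^(−10.33)·10.33^6/6! = 0.0550817
  p_IV = e^(−13.58)·13.58^6/6! = 0.0110242
Posterior odds = (w_II·p_II) / (w_I·p_I) = (0.36·0.0892748) / (0.12·0.158723) = 0.0321389 / 0.0190468 ≈ 1.687

1.687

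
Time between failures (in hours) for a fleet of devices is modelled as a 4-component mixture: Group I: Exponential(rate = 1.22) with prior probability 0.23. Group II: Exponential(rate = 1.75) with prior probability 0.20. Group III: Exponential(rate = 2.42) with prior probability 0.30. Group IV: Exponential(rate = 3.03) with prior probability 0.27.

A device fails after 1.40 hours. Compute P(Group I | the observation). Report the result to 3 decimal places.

The responsibility of component k is π_k f_k(x) divided by Σ_j π_j f_j(x).
Component likelihoods at x = 1.40 hours:
  p_I = 0.221098
  p_II = 0.151014
  p_III = 0.0817383
  p_IV = 0.0435678
Weight by the priors:
  π_I·p_I = 0.23 × 0.221098 = 0.0508525
  π_II·p_II = 0.20 × 0.151014 = 0.0302028
  π_III·p_III = 0.30 × 0.0817383 = 0.0245215
  π_IV·p_IV = 0.27 × 0.0435678 = 0.0117633
Denominator: 0.0508525 + 0.0302028 + 0.0245215 + 0.0117633 = 0.11734
So the posterior for Group I is 0.0508525 / 0.11734 ≈ 0.433.

0.433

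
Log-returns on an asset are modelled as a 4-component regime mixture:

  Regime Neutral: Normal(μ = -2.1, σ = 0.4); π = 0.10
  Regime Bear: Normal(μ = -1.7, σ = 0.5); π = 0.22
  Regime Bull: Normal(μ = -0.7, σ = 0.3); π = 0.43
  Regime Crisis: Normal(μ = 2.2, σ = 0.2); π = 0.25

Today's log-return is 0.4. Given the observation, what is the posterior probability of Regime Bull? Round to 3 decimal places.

Apply Bayes' rule: the posterior for each component is proportional to its prior times its likelihood at x.
Normal densities:
  f_Neutral = (1/(0.4·√(2π)))·exp(−(0.4−-2.1)²/(2·0.4²)) = 0.997356·exp(-19.53125) = 3.285e-09
  f_Bear = (1/(0.5·√(2π)))·exp(−(0.4−-1.7)²/(2·0.5²)) = 0.797885·exp(-8.82000) = 0.000117886
  f_Bull = (1/(0.3·√(2π)))·exp(−(0.4−-0.7)²/(2·0.3²)) = 1.329808·exp(-6.72222) = 0.0016009
  f_Crisis = (1/(0.2·√(2π)))·exp(−(0.4−2.2)²/(2·0.2²)) = 1.994711·exp(-40.50000) = 5.13989e-18
Weight by the priors:
  w_Neutral·f_Neutral = 0.10 × 3.285e-09 = 3.285e-10
  w_Bear·f_Bear = 0.22 × 0.000117886 = 2.59349e-05
  w_Bull·f_Bull = 0.43 × 0.0016009 = 0.000688388
  w_Crisis·f_Crisis = 0.25 × 5.13989e-18 = 1.28497e-18
Sum: 3.285e-10 + 2.59349e-05 + 0.000688388 + 1.28497e-18 = 0.000714323
Responsibility of Regime Bull: 0.000688388 / 0.000714323 ≈ 0.964

0.964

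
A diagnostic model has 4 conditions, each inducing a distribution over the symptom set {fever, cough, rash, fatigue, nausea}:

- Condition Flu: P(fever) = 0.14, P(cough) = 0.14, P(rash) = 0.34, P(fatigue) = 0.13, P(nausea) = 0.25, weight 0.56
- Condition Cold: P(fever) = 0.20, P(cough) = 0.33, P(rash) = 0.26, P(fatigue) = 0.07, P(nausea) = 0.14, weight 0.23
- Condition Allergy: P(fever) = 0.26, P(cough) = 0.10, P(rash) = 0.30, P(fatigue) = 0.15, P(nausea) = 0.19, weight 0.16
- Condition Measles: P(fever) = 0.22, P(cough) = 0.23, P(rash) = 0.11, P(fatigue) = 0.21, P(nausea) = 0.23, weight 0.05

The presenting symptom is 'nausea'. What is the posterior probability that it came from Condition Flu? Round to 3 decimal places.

0.654

P(component k | x) = w_k·f_k(x) / marginal(x), where marginal(x) = Σ_j w_j·f_j(x).
Component likelihoods at x = 'nausea':
  f_Flu = 0.25
  f_Cold = 0.14
  f_Allergy = 0.19
  f_Measles = 0.23
Multiply by the mixture weights:
  w_Flu·f_Flu = 0.56 × 0.25 = 0.14
  w_Cold·f_Cold = 0.23 × 0.14 = 0.0322
  w_Allergy·f_Allergy = 0.16 × 0.19 = 0.0304
  w_Measles·f_Measles = 0.05 × 0.23 = 0.0115
Normaliser: 0.14 + 0.0322 + 0.0304 + 0.0115 = 0.2141
P(Condition Flu | 'nausea') = 0.14 / 0.2141 ≈ 0.654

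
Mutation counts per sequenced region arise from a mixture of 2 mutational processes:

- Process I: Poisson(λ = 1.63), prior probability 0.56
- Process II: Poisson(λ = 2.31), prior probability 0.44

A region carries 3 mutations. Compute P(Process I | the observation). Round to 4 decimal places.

0.4688

The responsibility of component k is π_k f_k(x) divided by Σ_j π_j f_j(x).
Evaluate each component's likelihood at the observed value:
  f_I = 0.14142
  f_II = 0.203922
Multiply by the mixture weights:
  π_I·f_I = 0.56 × 0.14142 = 0.0791953
  π_II·f_II = 0.44 × 0.203922 = 0.0897258
Normaliser: 0.0791953 + 0.0897258 = 0.168921
P(Process I | 3 mutations) = 0.0791953 / 0.168921 ≈ 0.4688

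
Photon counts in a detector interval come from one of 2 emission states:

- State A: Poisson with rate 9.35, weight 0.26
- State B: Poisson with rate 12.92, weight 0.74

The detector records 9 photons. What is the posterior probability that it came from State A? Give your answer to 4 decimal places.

0.4045

P(component k | x) = P(Z=k)·f_k(x) / marginal(x), where marginal(x) = Σ_j P(Z=j)·f_j(x).
Component likelihoods at x = 9 photons:
  f_A = e^(−9.35)·9.35^9/9! = 0.130884
  f_B = e^(−12.92)·12.92^9/9! = 0.0676885
Weight by the priors:
  P(Z=A)·f_A = 0.26 × 0.130884 = 0.03403
  P(Z=B)·f_B = 0.74 × 0.0676885 = 0.0500895
Denominator: 0.03403 + 0.0500895 = 0.0841194
Responsibility of State A: 0.03403 / 0.0841194 ≈ 0.4045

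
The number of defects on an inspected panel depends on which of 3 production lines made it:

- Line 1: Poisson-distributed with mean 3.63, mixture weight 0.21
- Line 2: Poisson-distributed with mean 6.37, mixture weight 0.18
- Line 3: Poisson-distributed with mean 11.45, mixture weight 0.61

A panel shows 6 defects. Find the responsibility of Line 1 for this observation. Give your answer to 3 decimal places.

P(component k | x) = π_k·f_k(x) / marginal(x), where marginal(x) = Σ_j π_j·f_j(x).
Evaluate each component's likelihood at the observed value:
  L_1 = 0.0842594
  L_2 = 0.158872
  L_3 = 0.0333295
Prior × likelihood for each component:
  π_1·L_1 = 0.21 × 0.0842594 = 0.0176945
  π_2·L_2 = 0.18 × 0.158872 = 0.028597
  π_3·L_3 = 0.61 × 0.0333295 = 0.020331
Sum: 0.0176945 + 0.028597 + 0.020331 = 0.0666225
Responsibility of Line 1: 0.0176945 / 0.0666225 ≈ 0.266

0.266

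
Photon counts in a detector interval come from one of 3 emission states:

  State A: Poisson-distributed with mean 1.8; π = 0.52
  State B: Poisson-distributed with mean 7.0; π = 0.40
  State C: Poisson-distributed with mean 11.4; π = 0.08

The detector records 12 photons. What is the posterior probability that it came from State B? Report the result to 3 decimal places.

Posterior ∝ prior × likelihood, so P(k | x) ∝ P(Z=k) f_k(x); normalise over all components.
Component likelihoods at x = 12 photons:
  p_A = e^(−1.8)·1.8^12/12! = 3.99211e-07
  p_B = e^(−7.0)·7.0^12/12! = 0.0263498
  p_C = e^(−11.4)·11.4^12/12! = 0.112607
Prior × likelihood for each component:
  P(Z=A)·p_A = 0.52 × 3.99211e-07 = 2.0759e-07
  P(Z=B)·p_B = 0.40 × 0.0263498 = 0.0105399
  P(Z=C)·p_C = 0.08 × 0.112607 = 0.00900853
Sum: 2.0759e-07 + 0.0105399 + 0.00900853 = 0.0195487
P(State B | data) ≈ 0.539

0.539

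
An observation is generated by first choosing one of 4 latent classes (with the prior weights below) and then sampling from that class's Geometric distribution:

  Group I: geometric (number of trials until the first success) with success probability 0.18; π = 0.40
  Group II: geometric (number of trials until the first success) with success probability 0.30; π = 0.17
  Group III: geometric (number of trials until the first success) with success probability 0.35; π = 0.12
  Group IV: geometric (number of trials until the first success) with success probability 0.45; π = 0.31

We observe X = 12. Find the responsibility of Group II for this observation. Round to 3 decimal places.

0.104

Posterior ∝ prior × likelihood, so P(k | x) ∝ P(Z=k) f_k(x); normalise over all components.
Component likelihoods at x = 12:
  f_I = 0.18·(1−0.18)^11 = 0.18·0.112707 = 0.0202873
  f_II = 0.30·(1−0.30)^11 = 0.30·0.0197733 = 0.00593198
  f_III = 0.35·(1−0.35)^11 = 0.35·0.00875078 = 0.00306277
  f_IV = 0.45·(1−0.45)^11 = 0.45·0.00139312 = 0.000626906
Unnormalised posteriors:
  P(Z=I)·f_I = 0.40 × 0.0202873 = 0.00811493
  P(Z=II)·f_II = 0.17 × 0.00593198 = 0.00100844
  P(Z=III)·f_III = 0.12 × 0.00306277 = 0.000367533
  P(Z=IV)·f_IV = 0.31 × 0.000626906 = 0.000194341
Evidence: 0.00811493 + 0.00100844 + 0.000367533 + 0.000194341 = 0.00968524
So the posterior for Group II is 0.00100844 / 0.00968524 ≈ 0.104.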